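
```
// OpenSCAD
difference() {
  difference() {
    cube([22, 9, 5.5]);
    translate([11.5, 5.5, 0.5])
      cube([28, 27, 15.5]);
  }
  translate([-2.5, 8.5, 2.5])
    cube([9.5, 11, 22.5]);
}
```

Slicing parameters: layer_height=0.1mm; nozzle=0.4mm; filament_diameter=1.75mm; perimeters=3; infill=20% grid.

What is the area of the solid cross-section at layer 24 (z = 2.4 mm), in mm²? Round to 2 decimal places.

161.25 mm²

At z = 2.4 mm: the cube is present — its section is the full 22×9 rectangle (area 198.00 mm²); the cube at (11.5, 5.5) is present — its section is the full 28×27 rectangle (area 756.00 mm²); After the difference (first − rest): starting from the 22×9 cube (198.00 mm²), the 28×27 cube at (11.5, 5.5) partially overlaps it — only the 36.75 mm² overlap (of its 756.00 mm²) is removed, clipping the outline — area = 161.25 mm²; the cube at (-2.5, 8.5) is absent (z outside [2.5, 25]); After the difference (first − rest): none of the subtracted shapes is present at this height, so that combined region is unchanged — area = 161.25 mm². Overall, the cross-section is a single solid region. Net area = 161.25 mm².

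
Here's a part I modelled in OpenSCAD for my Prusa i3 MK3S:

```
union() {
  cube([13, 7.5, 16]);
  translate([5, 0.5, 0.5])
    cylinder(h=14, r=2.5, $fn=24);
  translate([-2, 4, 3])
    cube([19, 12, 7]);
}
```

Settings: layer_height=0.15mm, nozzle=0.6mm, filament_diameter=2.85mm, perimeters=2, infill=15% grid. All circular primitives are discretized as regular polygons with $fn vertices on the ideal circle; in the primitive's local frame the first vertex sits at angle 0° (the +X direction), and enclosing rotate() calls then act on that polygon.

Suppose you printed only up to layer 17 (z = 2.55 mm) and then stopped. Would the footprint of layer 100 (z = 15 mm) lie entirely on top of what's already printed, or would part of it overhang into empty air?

entirely on top

Compare the two slices. At z = 2.55: the cube (footprint 13×7.5) is included at this height (area 97.50 mm²); the cylinder at (5, 0.5): section is a regular 24-gon, circumradius r=2.5 (area = (24/2)·2.500²·sin(360°/24) = 19.41 mm²); the cube at (-2, 4) is not intersected at this z (z outside [3, 10]); Merging all regions: the regions partially overlap — summed areas 116.91 mm² minus the doubly-counted overlap 12.17 mm² gives 104.74 mm² — area = 104.74 mm². At z = 15: the cube (footprint 13×7.5) is included at this height (area 97.50 mm²); the cylinder at (5, 0.5) does not reach this height (z outside [0.5, 14.5]); the cube at (-2, 4) is not intersected at this z (z outside [3, 10]); Taking the union: only the 13×7.5 cube is present, so the union is just that shape — area = 97.50 mm². Checking containment: the cross-section at z = 15 is a subset of the cross-section at z = 2.55.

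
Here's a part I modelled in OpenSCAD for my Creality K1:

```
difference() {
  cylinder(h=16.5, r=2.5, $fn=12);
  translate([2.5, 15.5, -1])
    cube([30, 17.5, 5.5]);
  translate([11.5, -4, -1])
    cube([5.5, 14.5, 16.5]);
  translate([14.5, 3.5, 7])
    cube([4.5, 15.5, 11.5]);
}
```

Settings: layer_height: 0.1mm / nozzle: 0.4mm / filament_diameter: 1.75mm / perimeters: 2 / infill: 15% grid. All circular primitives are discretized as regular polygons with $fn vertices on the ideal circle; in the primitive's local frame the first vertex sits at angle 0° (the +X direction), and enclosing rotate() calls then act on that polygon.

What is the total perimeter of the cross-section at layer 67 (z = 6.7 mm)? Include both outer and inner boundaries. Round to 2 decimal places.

At z = 6.7 mm: the r=2.5 cylinder gives a regular 12-gon of circumradius 2.5 (constant along its height) (perimeter = 2·12·2.500·sin(180°/12) = 15.53 mm); the cube at (2.5, 15.5) does not reach this height (z outside [-1, 4.5]); the cube at (11.5, -4) is present — its section is the full 5.5×14.5 rectangle (perimeter 40.00 mm); the cube at (14.5, 3.5) does not reach this height (z outside [7, 18.5]); Taking the first minus the rest: starting from the r=2.5 cylinder, the 5.5×14.5 cube at (11.5, -4) misses the remaining region (no effect) — boundary = 15.53 mm. Overall, the cross-section is a single solid region. Total boundary length (outer) = 15.53 mm.

15.53 mm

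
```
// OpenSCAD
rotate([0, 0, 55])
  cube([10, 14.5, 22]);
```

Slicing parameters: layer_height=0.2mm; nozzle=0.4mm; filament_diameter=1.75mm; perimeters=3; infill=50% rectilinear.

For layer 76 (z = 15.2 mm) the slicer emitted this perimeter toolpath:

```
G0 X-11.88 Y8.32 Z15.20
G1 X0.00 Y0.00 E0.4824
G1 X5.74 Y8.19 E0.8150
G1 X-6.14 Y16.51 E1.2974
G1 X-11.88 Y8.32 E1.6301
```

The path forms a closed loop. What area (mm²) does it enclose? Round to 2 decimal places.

145.05 mm²

Apply the shoelace formula to the sequence of (X, Y) vertices; enclosed area = 145.05 mm².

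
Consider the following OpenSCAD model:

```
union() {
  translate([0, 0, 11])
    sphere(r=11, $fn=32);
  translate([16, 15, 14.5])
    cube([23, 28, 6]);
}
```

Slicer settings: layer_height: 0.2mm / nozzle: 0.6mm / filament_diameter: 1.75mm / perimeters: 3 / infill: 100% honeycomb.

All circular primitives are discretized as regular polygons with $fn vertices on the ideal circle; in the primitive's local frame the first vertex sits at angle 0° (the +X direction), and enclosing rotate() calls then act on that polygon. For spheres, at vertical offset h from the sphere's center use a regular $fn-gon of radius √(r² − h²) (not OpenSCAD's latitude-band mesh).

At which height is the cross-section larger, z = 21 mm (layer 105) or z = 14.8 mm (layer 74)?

layer 74 (z = 14.8 mm)

Layer 105 (z = 21): the r=11 sphere contributes a regular 32-gon of circumradius √(11²−10²) = 4.583 (area = (32/2)·4.583²·sin(360°/32) = 65.55 mm²); the cube at (16, 15) is not intersected at this z (z outside [14.5, 20.5]); Merging all regions: only the r=11 sphere is present, so the union is just that shape — area = 65.55 mm². So its area = 65.55 mm². Layer 74 (z = 14.8): the sphere: section is a regular 32-gon, circumradius = √(r²−h²) = √(11²−3.8²) = 10.323 (area = (32/2)·10.323²·sin(360°/32) = 332.62 mm²); the cube at (16, 15) is present — its section is the full 23×28 rectangle (area 644.00 mm²); Merging all regions: the 2 present regions are separate (no shared area or edge), so areas and boundary lengths simply add and each stays a separate island — area = 976.62 mm². So its area = 976.62 mm². Layer 74 is larger (976.62 vs 65.55 mm²).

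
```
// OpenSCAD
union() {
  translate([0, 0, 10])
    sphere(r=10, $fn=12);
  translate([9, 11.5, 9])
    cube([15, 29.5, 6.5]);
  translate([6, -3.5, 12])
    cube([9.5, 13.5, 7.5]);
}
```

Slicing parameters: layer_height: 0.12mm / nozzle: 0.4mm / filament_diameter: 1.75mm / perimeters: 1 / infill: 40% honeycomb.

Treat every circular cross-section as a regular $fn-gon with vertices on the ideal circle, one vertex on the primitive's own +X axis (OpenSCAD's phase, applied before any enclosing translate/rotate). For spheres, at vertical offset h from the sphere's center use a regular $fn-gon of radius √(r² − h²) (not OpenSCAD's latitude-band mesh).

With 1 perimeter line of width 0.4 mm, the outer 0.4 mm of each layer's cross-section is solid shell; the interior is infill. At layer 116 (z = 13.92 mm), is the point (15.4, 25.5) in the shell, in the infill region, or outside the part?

infill

At z = 13.92 mm: the sphere: section is a regular 12-gon, circumradius = √(r²−h²) = √(10²−3.92²) = 9.200; the cube at (9, 11.5) (footprint 15×29.5) is included at this height; the cube at (6, -3.5) is present — its section is the full 9.5×13.5 rectangle; Combining (union): the regions partially overlap (shared area 23.38 mm²), so overlapping operands fuse into one piece — 2 connected regions. Overall, the cross-section has 2 separate islands. The nearest boundary edge runs (9.00, 11.50)→(9.00, 41.00); distance from the point to it = 6.40 mm. (Shell/infill is judged within the island containing the point — the largest one.) The point is inside the cross-section and 6.40 mm from the nearest boundary — more than the 0.4 mm shell width (1 × 0.4), so it's in the infill interior.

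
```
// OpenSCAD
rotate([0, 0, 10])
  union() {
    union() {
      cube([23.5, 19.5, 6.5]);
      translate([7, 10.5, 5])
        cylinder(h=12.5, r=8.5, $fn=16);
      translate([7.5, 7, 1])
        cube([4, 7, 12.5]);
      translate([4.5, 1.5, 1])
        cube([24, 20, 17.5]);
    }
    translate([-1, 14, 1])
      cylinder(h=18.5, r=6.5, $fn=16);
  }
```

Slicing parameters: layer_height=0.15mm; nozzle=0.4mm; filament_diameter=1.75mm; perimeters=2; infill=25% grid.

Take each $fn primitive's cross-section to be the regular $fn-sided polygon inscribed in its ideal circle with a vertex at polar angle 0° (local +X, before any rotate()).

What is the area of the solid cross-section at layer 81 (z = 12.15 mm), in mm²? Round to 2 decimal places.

628.73 mm²

At z = 12.15 mm: the cube is not intersected at this z (z outside [0, 6.5]); the cylinder at (7, 10.5): section is a regular 16-gon, circumradius r=8.5 (area = (16/2)·8.500²·sin(360°/16) = 221.19 mm²); the cube at (7.5, 7) is present — its section is the full 4×7 rectangle (area 28.00 mm²); the cube at (4.5, 1.5) is present — its section is the full 24×20 rectangle (area 480.00 mm²); Merging all regions: the regions partially overlap — summed areas 729.19 mm² minus the doubly-counted overlap 179.85 mm² gives 549.34 mm² — area = 549.34 mm²; the cylinder at (-1, 14): section is a regular 16-gon, circumradius r=6.5 (area = (16/2)·6.500²·sin(360°/16) = 129.35 mm²); Taking the union: the regions partially overlap — summed areas 678.69 mm² minus the doubly-counted overlap 49.96 mm² gives 628.73 mm² — area = 628.73 mm²; (whole slice rotated 10° about Z — lengths, areas and connectivity unchanged). Overall, the cross-section is a single solid region. Net area = 628.73 mm².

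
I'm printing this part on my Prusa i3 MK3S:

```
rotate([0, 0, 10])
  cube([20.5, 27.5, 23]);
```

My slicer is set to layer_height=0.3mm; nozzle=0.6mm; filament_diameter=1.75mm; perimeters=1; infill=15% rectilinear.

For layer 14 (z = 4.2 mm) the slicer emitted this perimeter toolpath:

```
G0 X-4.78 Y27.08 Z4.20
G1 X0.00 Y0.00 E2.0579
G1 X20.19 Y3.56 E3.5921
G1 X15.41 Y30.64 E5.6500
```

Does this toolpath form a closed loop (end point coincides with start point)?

Start point (G0): (-4.78, 27.08). End point (last G1): the path does not return to the start — open.

no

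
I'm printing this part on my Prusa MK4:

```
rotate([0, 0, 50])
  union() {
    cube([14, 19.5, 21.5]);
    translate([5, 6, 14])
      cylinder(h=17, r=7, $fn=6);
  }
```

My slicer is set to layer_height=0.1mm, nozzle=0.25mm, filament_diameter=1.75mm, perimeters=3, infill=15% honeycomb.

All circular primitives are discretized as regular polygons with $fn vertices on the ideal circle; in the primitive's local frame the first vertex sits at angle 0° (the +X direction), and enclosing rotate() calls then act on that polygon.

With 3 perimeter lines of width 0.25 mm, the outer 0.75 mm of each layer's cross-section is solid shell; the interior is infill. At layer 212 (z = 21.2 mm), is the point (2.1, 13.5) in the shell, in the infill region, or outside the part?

infill

At z = 21.2 mm: the cube is present — its section is the full 14×19.5 rectangle; the r=7 cylinder at (5, 6) gives a regular 6-gon of circumradius 7 (constant along its height); Taking the union: the regions partially overlap (shared area 119.94 mm²), so overlapping operands fuse into one piece — 1 connected region; (whole slice rotated 50° about Z — lengths, areas and connectivity unchanged). Overall, the cross-section is a single solid region. Undo the 50° rotation: the query point maps to (11.691, 7.069) in the un-rotated model frame. The nearest boundary edge runs (14.00, 19.50)→(14.00, 0.00); distance from the point to it = 2.31 mm. The point is inside the cross-section and 2.31 mm from the nearest boundary — more than the 0.75 mm shell width (3 × 0.25), so it's in the infill interior.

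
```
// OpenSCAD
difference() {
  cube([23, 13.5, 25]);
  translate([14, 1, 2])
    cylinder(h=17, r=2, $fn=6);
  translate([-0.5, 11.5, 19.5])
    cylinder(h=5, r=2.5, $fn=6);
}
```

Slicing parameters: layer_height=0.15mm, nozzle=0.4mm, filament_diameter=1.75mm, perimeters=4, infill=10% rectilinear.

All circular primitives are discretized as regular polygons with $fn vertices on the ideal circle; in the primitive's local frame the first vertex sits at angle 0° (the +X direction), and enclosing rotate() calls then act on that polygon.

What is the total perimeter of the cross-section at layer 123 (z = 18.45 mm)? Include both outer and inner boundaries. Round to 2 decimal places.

At z = 18.45 mm: the cube is present — its section is the full 23×13.5 rectangle (perimeter 73.00 mm); the cylinder at (14, 1): section is a regular 6-gon, circumradius r=2 (perimeter = 2·6·2.000·sin(180°/6) = 12.00 mm); the cylinder at (-0.5, 11.5) is absent (z outside [19.5, 24.5]); Subtracting the remaining from the first: starting from the 23×13.5 cube, the r=2 cylinder at (14, 1) partially overlaps it — only the 8.62 mm² overlap (of its 10.39 mm²) is removed, clipping the outline — boundary = 78.46 mm. Overall, the cross-section is a single solid region. Total boundary length (outer) = 78.46 mm.

78.46 mm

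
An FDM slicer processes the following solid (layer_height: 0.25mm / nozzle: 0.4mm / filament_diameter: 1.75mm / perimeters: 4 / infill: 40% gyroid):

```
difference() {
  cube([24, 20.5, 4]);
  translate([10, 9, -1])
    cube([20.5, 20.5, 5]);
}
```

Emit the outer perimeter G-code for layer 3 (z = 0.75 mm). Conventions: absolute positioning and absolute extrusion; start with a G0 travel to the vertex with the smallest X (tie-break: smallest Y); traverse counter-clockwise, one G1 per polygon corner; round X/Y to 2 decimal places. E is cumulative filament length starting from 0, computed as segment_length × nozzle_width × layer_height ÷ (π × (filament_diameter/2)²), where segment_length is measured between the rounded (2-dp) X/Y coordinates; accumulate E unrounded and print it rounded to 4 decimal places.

At z = 0.75 mm: the cube is present — its section is the full 24×20.5 rectangle; the cube at (10, 9) (footprint 20.5×20.5) is included at this height; Subtracting the remaining from the first: starting from the 24×20.5 cube, the 20.5×20.5 cube at (10, 9) partially overlaps it — only the 161.00 mm² overlap (of its 420.25 mm²) is removed, clipping the outline — 1 connected region. The outline is a single polygon with 6 vertices. Extrusion per mm of travel: 0.4 × 0.25 / (π × 0.875²) = 0.041575. Accumulating E over each segment gives final E = 3.7002.

G0 X0.00 Y0.00 Z0.75
G1 X24.00 Y0.00 E0.9978
G1 X24.00 Y9.00 E1.3720
G1 X10.00 Y9.00 E1.9540
G1 X10.00 Y20.50 E2.4321
G1 X0.00 Y20.50 E2.8479
G1 X0.00 Y0.00 E3.7002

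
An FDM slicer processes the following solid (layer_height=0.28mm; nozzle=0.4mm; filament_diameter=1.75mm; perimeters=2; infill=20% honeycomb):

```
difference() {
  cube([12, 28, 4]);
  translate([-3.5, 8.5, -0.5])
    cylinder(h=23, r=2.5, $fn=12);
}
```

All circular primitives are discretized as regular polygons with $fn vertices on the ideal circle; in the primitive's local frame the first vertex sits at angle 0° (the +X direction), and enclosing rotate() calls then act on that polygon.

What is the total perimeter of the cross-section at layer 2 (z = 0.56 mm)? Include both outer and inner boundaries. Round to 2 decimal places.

80.00 mm

At z = 0.56 mm: the 12×28 cube contributes its full rectangle (perimeter 80.00 mm); the r=2.5 cylinder at (-3.5, 8.5) gives a regular 12-gon of circumradius 2.5 (constant along its height) (perimeter = 2·12·2.500·sin(180°/12) = 15.53 mm); After the difference (first − rest): starting from the 12×28 cube, the r=2.5 cylinder at (-3.5, 8.5) misses the remaining region (no effect) — boundary = 80.00 mm. Overall, the cross-section is a single solid region. Total boundary length (outer) = 80.00 mm.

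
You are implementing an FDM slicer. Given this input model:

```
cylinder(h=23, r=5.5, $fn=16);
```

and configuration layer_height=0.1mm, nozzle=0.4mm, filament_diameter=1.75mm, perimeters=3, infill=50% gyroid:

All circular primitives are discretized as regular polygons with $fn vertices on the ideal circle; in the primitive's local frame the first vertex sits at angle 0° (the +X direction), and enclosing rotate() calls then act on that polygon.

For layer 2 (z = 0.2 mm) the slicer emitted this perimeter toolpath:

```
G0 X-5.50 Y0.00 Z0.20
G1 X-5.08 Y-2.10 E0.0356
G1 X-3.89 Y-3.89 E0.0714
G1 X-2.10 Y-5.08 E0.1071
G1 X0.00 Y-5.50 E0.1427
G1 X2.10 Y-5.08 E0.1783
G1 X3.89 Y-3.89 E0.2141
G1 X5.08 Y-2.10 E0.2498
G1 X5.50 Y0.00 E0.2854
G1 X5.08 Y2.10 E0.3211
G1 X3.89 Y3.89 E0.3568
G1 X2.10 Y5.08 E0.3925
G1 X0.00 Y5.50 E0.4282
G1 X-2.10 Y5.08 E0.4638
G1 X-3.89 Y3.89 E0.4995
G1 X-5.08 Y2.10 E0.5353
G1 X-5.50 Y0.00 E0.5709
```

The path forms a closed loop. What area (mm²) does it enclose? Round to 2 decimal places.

Apply the shoelace formula to the sequence of (X, Y) vertices; enclosed area = 92.57 mm².

92.57 mm²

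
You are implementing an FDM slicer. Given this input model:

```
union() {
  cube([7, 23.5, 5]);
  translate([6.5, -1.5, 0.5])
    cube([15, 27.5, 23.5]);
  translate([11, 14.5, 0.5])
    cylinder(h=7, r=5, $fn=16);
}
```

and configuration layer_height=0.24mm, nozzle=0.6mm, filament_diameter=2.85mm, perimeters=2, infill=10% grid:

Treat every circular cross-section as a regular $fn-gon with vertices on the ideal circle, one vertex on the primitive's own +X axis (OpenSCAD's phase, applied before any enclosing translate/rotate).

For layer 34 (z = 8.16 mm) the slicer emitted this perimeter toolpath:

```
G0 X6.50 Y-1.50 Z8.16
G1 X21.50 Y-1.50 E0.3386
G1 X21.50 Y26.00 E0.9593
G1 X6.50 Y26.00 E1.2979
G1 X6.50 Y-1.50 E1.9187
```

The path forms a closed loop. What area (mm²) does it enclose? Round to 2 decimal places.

Apply the shoelace formula to the sequence of (X, Y) vertices; enclosed area = 412.50 mm².

412.50 mm²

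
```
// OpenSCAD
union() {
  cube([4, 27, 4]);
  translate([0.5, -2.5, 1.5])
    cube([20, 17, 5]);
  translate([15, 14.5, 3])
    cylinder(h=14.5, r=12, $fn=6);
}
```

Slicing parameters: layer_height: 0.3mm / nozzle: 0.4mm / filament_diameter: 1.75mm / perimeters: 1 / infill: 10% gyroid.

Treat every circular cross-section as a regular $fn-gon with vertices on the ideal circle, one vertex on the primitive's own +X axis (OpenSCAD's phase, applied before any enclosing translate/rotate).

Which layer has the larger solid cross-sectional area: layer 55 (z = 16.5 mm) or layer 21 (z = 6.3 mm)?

layer 21 (z = 6.3 mm)

Layer 55 (z = 16.5): the cube does not reach this height (z outside [0, 4]); the cube at (0.5, -2.5) does not reach this height (z outside [1.5, 6.5]); the r=12 cylinder at (15, 14.5) gives a regular 6-gon of circumradius 12 (constant along its height) (area = (6/2)·12.000²·sin(360°/6) = 374.12 mm²); Combining (union): only the r=12 cylinder at (15, 14.5) is present, so the union is just that shape — area = 374.12 mm². So its area = 374.12 mm². Layer 21 (z = 6.3): the cube does not reach this height (z outside [0, 4]); the cube at (0.5, -2.5) is present — its section is the full 20×17 rectangle (area 340.00 mm²); the cylinder at (15, 14.5): section is a regular 6-gon, circumradius r=12 (area = (6/2)·12.000²·sin(360°/6) = 374.12 mm²); Merging all regions: the regions partially overlap — summed areas 714.12 mm² minus the doubly-counted overlap 150.69 mm² gives 563.43 mm² — area = 563.43 mm². So its area = 563.43 mm². Layer 21 is larger (563.43 vs 374.12 mm²).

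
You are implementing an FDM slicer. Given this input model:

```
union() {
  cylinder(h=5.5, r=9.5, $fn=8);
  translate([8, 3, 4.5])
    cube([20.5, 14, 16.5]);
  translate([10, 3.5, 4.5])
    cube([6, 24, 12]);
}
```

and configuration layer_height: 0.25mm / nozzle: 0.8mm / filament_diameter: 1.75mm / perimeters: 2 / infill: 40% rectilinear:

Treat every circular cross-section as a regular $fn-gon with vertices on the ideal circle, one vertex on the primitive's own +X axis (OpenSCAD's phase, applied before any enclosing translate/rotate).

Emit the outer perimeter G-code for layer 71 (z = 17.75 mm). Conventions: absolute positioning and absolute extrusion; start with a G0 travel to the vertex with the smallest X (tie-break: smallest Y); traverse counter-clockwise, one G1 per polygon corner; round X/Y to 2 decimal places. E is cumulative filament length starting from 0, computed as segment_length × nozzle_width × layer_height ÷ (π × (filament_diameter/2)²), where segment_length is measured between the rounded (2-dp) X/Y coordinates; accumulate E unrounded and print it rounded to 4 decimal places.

At z = 17.75 mm: the cylinder is absent (z outside [0, 5.5]); the cube at (8, 3) is present — its section is the full 20.5×14 rectangle; the cube at (10, 3.5) is absent (z outside [4.5, 16.5]); Merging all regions: only the 20.5×14 cube at (8, 3) is present, so the union is just that shape — 1 connected region. The outline is a single polygon with 4 vertices. Extrusion per mm of travel: 0.8 × 0.25 / (π × 0.875²) = 0.083150. Accumulating E over each segment gives final E = 5.7374.

G0 X8.00 Y3.00 Z17.75
G1 X28.50 Y3.00 E1.7046
G1 X28.50 Y17.00 E2.8687
G1 X8.00 Y17.00 E4.5733
G1 X8.00 Y3.00 E5.7374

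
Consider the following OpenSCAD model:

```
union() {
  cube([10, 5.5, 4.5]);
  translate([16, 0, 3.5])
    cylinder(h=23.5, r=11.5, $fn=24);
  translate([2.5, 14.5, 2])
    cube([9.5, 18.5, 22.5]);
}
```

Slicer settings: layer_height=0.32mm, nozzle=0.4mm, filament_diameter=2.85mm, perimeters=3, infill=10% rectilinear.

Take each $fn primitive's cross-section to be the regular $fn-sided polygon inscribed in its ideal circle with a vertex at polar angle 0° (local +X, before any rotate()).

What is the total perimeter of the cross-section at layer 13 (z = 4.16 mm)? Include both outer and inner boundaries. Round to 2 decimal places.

At z = 4.16 mm: the 10×5.5 cube contributes its full rectangle (perimeter 31.00 mm); the cylinder at (16, 0): section is a regular 24-gon, circumradius r=11.5 (perimeter = 2·24·11.500·sin(180°/24) = 72.05 mm); the cube at (2.5, 14.5) (footprint 9.5×18.5) is included at this height (perimeter 56.00 mm); Merging all regions: the regions partially overlap (shared area 27.36 mm²), so the edge portions inside another operand are dropped and the merged outline is re-measured after clipping — boundary = 138.25 mm. Overall, the cross-section has 2 separate islands. Total boundary length (outer) = 138.25 mm.

138.25 mm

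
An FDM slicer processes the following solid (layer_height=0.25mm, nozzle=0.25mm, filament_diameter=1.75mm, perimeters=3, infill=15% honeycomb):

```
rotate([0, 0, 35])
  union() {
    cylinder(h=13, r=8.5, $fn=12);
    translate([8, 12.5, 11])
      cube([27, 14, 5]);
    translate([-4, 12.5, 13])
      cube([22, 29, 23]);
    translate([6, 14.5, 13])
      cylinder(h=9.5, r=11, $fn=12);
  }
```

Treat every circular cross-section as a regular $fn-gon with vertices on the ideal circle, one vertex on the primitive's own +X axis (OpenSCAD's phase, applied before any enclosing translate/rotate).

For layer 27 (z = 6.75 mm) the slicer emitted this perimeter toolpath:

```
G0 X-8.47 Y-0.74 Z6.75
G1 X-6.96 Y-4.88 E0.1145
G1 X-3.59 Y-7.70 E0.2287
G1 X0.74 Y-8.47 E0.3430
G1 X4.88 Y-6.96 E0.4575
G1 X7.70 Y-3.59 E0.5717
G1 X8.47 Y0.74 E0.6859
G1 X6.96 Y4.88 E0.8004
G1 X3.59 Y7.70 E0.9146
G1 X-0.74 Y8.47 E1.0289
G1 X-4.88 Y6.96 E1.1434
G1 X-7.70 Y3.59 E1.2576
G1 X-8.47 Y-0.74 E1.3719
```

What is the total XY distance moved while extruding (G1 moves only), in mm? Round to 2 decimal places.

Sum the Euclidean lengths of each G1 segment: total = 52.80 mm.

52.80 mm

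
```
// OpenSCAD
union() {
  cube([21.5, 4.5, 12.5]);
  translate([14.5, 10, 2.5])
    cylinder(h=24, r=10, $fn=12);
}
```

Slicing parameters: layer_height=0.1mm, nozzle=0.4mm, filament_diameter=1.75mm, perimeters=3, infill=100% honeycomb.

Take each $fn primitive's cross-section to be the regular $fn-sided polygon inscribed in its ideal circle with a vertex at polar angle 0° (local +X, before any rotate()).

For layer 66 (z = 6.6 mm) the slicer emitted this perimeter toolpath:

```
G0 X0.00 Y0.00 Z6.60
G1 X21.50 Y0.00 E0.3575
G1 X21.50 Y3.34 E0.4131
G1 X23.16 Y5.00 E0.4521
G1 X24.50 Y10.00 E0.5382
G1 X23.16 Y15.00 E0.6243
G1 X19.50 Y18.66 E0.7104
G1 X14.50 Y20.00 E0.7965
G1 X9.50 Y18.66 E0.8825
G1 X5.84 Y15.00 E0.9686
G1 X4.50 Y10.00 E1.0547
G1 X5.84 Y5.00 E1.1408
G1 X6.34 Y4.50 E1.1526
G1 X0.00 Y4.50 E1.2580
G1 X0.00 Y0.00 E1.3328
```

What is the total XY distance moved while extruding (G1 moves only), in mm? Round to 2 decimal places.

Sum the Euclidean lengths of each G1 segment: total = 80.15 mm.

80.15 mm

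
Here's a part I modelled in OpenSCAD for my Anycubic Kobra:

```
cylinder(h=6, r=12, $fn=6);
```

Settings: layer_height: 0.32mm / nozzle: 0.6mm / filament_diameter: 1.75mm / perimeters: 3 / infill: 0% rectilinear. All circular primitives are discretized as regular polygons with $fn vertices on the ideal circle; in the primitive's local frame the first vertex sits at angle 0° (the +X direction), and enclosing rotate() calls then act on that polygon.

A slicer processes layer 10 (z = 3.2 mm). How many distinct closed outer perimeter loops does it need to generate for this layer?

1

At z = 3.2 mm: the r=12 cylinder contributes a regular 6-gon of circumradius 12. The result has 1 disconnected region.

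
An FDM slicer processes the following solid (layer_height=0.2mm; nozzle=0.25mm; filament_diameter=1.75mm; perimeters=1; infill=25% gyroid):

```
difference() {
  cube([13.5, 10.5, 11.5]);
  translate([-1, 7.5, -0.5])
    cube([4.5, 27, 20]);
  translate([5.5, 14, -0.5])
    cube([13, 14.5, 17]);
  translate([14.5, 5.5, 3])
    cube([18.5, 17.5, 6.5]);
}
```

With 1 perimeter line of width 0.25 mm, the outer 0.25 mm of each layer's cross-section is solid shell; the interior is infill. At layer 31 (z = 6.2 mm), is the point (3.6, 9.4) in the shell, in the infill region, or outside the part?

shell

At z = 6.2 mm: the cube (footprint 13.5×10.5) is included at this height; the 4.5×27 cube at (-1, 7.5) contributes its full rectangle; the cube at (5.5, 14) (footprint 13×14.5) is included at this height; the cube at (14.5, 5.5) is present — its section is the full 18.5×17.5 rectangle; After the difference (first − rest): starting from the 13.5×10.5 cube, the 4.5×27 cube at (-1, 7.5) partially overlaps it — only the 10.50 mm² overlap (of its 121.50 mm²) is removed, clipping the outline; the 13×14.5 cube at (5.5, 14) misses the remaining region (no effect); the 18.5×17.5 cube at (14.5, 5.5) misses the remaining region (no effect) — 1 connected region. Overall, the cross-section is a single solid region. The nearest boundary edge runs (3.50, 7.50)→(3.50, 10.50); distance from the point to it = 0.10 mm. The point is inside the cross-section, 0.10 mm from the nearest boundary — within the 0.25 mm shell band (1 × 0.25).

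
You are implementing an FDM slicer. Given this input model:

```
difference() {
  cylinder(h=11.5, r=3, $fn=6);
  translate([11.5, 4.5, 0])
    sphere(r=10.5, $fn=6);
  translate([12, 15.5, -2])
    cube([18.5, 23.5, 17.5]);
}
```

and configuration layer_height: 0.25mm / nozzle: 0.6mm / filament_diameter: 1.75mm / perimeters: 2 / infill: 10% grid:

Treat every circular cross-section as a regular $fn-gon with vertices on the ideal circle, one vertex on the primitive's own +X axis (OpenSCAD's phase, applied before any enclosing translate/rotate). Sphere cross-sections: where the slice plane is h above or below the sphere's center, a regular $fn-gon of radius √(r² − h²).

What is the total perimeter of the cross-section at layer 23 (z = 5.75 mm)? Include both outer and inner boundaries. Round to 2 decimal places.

18.00 mm

At z = 5.75 mm: the r=3 cylinder contributes a regular 6-gon of circumradius 3 (perimeter = 2·6·3.000·sin(180°/6) = 18.00 mm); the sphere at (11.5, 4.5): section is a regular 6-gon, circumradius = √(r²−h²) = √(10.5²−5.75²) = 8.786 (perimeter = 2·6·8.786·sin(180°/6) = 52.71 mm); the 18.5×23.5 cube at (12, 15.5) contributes its full rectangle (perimeter 84.00 mm); After the difference (first − rest): starting from the r=3 cylinder, the r=10.5 sphere at (11.5, 4.5) misses the remaining region (no effect); the 18.5×23.5 cube at (12, 15.5) misses the remaining region (no effect) — boundary = 18.00 mm. Overall, the cross-section is a single solid region. Total boundary length (outer) = 18.00 mm.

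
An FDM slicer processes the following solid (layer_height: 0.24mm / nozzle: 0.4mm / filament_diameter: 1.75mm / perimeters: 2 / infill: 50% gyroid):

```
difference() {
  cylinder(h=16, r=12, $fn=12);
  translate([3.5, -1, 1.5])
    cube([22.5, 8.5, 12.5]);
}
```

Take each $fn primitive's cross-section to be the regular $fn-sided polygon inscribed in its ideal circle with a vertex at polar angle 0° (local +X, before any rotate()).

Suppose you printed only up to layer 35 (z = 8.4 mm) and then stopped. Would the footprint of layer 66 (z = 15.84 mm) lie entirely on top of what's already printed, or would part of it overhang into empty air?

Compare the two slices. At z = 8.4: the r=12 cylinder gives a regular 12-gon of circumradius 12 (constant along its height) (area = (12/2)·12.000²·sin(360°/12) = 432.00 mm²); the 22.5×8.5 cube at (3.5, -1) contributes its full rectangle (area 191.25 mm²); Taking the first minus the rest: starting from the r=12 cylinder (432.00 mm²), the 22.5×8.5 cube at (3.5, -1) partially overlaps it — only the 63.76 mm² overlap (of its 191.25 mm²) is removed, clipping the outline — area = 368.24 mm². At z = 15.84: the r=12 cylinder contributes a regular 12-gon of circumradius 12 (area = (12/2)·12.000²·sin(360°/12) = 432.00 mm²); the cube at (3.5, -1) is not intersected at this z (z outside [1.5, 14]); Subtracting the remaining from the first: none of the subtracted shapes is present at this height, so the r=12 cylinder is unchanged — area = 432.00 mm². Checking containment: at z = 15.84 the cross-section extends beyond the z = 8.4 cross-section by about 63.76 mm².

part overhangs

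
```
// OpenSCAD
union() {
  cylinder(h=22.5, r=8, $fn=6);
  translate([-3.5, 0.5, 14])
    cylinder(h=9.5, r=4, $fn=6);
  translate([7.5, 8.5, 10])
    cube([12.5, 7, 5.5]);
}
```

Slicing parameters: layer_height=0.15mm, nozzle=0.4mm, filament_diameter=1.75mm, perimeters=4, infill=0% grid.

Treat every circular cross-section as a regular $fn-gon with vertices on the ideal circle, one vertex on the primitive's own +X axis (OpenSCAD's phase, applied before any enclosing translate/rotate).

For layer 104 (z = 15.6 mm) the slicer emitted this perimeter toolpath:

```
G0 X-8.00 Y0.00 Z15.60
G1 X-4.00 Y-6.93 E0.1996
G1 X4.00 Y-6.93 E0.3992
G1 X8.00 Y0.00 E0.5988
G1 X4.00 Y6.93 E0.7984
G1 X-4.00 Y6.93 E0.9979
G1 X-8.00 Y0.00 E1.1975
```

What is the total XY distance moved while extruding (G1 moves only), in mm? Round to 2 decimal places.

48.01 mm

Sum the Euclidean lengths of each G1 segment: total = 48.01 mm.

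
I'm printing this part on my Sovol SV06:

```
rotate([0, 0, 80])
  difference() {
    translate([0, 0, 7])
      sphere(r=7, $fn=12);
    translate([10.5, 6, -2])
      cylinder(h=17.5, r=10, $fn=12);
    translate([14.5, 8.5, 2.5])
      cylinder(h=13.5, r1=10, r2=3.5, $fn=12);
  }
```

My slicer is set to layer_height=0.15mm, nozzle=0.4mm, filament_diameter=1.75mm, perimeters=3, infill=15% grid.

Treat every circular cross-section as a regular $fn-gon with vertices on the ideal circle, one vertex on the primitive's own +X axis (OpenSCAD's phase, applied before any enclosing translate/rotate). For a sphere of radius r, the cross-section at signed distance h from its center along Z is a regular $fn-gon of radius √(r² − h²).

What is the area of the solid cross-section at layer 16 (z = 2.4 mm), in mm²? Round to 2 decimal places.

67.99 mm²

At z = 2.4 mm: the sphere: section is a regular 12-gon, circumradius = √(r²−h²) = √(7²−4.6²) = 5.276 (area = (12/2)·5.276²·sin(360°/12) = 83.52 mm²); the r=10 cylinder at (10.5, 6) gives a regular 12-gon of circumradius 10 (constant along its height) (area = (12/2)·10.000²·sin(360°/12) = 300.00 mm²); the cone at (14.5, 8.5) does not reach this height (z outside [2.5, 16]); Subtracting the remaining from the first: starting from the r=7 sphere (83.52 mm²), the r=10 cylinder at (10.5, 6) partially overlaps it — only the 15.53 mm² overlap (of its 300.00 mm²) is removed, clipping the outline — area = 67.99 mm²; (rotated 80° about Z; rotation is an isometry so areas/perimeters/island counts are preserved). Overall, the cross-section is a single solid region. Net area = 67.99 mm².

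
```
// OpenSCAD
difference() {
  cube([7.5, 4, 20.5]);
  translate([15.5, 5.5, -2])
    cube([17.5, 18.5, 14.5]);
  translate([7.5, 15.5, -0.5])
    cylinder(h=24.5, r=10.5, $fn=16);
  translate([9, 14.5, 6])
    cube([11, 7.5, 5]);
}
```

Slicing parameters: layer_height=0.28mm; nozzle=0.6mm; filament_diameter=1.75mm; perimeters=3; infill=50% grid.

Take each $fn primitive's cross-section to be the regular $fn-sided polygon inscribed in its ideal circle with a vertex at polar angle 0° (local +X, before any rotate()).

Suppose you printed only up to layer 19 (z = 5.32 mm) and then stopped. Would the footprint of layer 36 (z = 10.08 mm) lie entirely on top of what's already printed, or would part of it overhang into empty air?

entirely on top

Compare the two slices. At z = 5.32: the cube is present — its section is the full 7.5×4 rectangle (area 30.00 mm²); the cube at (15.5, 5.5) is present — its section is the full 17.5×18.5 rectangle (area 323.75 mm²); the r=10.5 cylinder at (7.5, 15.5) gives a regular 16-gon of circumradius 10.5 (constant along its height) (area = (16/2)·10.500²·sin(360°/16) = 337.53 mm²); the cube at (9, 14.5) is absent (z outside [6, 11]); Taking the first minus the rest: starting from the 7.5×4 cube (30.00 mm²), the 17.5×18.5 cube at (15.5, 5.5) misses the remaining region (no effect); the r=10.5 cylinder at (7.5, 15.5) misses the remaining region (no effect) — area = 30.00 mm². At z = 10.08: the cube (footprint 7.5×4) is included at this height (area 30.00 mm²); the 17.5×18.5 cube at (15.5, 5.5) contributes its full rectangle (area 323.75 mm²); the r=10.5 cylinder at (7.5, 15.5) gives a regular 16-gon of circumradius 10.5 (constant along its height) (area = (16/2)·10.500²·sin(360°/16) = 337.53 mm²); the 11×7.5 cube at (9, 14.5) contributes its full rectangle (area 82.50 mm²); Taking the first minus the rest: starting from the 7.5×4 cube (30.00 mm²), the 17.5×18.5 cube at (15.5, 5.5) misses the remaining region (no effect); the r=10.5 cylinder at (7.5, 15.5) misses the remaining region (no effect); the 11×7.5 cube at (9, 14.5) misses the remaining region (no effect) — area = 30.00 mm². Checking containment: the cross-section at z = 10.08 is a subset of the cross-section at z = 5.32.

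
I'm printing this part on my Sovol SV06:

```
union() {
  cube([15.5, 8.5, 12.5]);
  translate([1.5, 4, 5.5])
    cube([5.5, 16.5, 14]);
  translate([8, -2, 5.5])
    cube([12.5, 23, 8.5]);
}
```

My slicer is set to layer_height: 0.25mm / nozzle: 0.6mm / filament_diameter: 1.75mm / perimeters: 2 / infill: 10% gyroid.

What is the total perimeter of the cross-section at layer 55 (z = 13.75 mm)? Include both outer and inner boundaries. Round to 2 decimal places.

115.00 mm

At z = 13.75 mm: the cube is not intersected at this z (z outside [0, 12.5]); the 5.5×16.5 cube at (1.5, 4) contributes its full rectangle (perimeter 44.00 mm); the cube at (8, -2) (footprint 12.5×23) is included at this height (perimeter 71.00 mm); Combining (union): the 2 present regions are separate (no shared area or edge), so areas and boundary lengths simply add and each stays a separate island — boundary = 115.00 mm. Overall, the cross-section has 2 separate islands. Total boundary length (outer) = 115.00 mm.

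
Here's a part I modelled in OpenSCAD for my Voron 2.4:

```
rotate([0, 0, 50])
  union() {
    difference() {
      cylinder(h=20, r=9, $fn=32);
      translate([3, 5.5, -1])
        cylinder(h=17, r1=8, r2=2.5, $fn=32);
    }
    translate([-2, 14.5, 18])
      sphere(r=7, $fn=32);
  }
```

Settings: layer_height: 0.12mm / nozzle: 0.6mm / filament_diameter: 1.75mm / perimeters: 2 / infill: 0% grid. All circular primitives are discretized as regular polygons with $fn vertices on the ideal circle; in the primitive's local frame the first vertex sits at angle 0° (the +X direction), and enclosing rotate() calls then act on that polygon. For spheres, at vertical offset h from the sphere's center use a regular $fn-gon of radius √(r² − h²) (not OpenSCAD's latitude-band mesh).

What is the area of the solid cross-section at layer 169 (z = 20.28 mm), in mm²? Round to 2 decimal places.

136.72 mm²

At z = 20.28 mm: the cylinder is absent (z outside [0, 20]); the cone at (3, 5.5) is not intersected at this z (z outside [-1, 16]); Taking the first minus the rest: the first operand is absent here, so nothing remains; the r=7 sphere at (-2, 14.5) contributes a regular 32-gon of circumradius √(7²−2.28²) = 6.618 (area = (32/2)·6.618²·sin(360°/32) = 136.72 mm²); Combining (union): only the r=7 sphere at (-2, 14.5) is present, so the union is just that shape — area = 136.72 mm²; (whole slice rotated 50° about Z — lengths, areas and connectivity unchanged). Overall, the cross-section is a single solid region. Net area = 136.72 mm².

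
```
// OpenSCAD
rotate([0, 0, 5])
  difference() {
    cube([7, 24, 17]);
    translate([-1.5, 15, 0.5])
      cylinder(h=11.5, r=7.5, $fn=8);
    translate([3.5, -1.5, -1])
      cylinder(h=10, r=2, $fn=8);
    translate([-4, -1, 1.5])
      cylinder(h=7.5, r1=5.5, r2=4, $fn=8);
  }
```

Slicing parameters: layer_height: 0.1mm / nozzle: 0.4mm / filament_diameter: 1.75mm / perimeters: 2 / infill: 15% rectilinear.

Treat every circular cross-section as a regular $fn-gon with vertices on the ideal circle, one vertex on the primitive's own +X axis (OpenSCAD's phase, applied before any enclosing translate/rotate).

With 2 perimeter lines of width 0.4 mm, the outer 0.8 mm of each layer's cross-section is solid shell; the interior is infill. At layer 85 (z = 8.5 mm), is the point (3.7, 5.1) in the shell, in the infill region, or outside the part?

infill

At z = 8.5 mm: the cube is present — its section is the full 7×24 rectangle; the r=7.5 cylinder at (-1.5, 15) gives a regular 8-gon of circumradius 7.5 (constant along its height); the cylinder at (3.5, -1.5): section is a regular 8-gon, circumradius r=2; the cone at (-4, -1): at t=0.933 of its height the radius interpolates to r₁+(r₂−r₁)t = 4.100, giving a regular 8-gon of that circumradius; After the difference (first − rest): starting from the 7×24 cube, the r=7.5 cylinder at (-1.5, 15) partially overlaps it — only the 57.98 mm² overlap (of its 159.10 mm²) is removed, clipping the outline; the r=2 cylinder at (3.5, -1.5) partially overlaps it — only the 0.60 mm² overlap (of its 11.31 mm²) is removed, clipping the outline; the cone at (-4, -1) misses the remaining region (no effect) — 1 connected region; (rotated 5° about Z; rotation is an isometry so areas/perimeters/island counts are preserved). Overall, the cross-section is a single solid region. Undo the 5° rotation: the query point maps to (4.130, 4.758) in the un-rotated model frame. The nearest boundary edge runs (7.00, 24.00)→(7.00, 0.00); distance from the point to it = 2.87 mm. The point is inside the cross-section and 2.87 mm from the nearest boundary — more than the 0.8 mm shell width (2 × 0.4), so it's in the infill interior.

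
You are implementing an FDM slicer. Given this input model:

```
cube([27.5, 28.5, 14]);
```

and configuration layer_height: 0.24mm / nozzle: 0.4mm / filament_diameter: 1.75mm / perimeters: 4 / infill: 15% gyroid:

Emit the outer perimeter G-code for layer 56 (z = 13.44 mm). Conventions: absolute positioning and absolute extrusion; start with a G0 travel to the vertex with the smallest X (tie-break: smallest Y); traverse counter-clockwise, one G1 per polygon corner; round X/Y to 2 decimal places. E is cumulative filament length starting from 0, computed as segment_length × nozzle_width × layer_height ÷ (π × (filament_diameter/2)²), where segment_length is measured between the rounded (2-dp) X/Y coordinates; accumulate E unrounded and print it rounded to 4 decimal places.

At z = 13.44 mm: the cube is present — its section is the full 27.5×28.5 rectangle. The outline is a single polygon with 4 vertices. Extrusion per mm of travel: 0.4 × 0.24 / (π × 0.875²) = 0.039912. Accumulating E over each segment gives final E = 4.4702.

G0 X0.00 Y0.00 Z13.44
G1 X27.50 Y0.00 E1.0976
G1 X27.50 Y28.50 E2.2351
G1 X0.00 Y28.50 E3.3327
G1 X0.00 Y0.00 E4.4702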